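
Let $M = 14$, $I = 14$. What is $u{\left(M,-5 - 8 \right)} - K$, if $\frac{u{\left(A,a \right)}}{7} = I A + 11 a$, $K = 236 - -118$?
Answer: $17$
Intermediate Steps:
$K = 354$ ($K = 236 + 118 = 354$)
$u{\left(A,a \right)} = 77 a + 98 A$ ($u{\left(A,a \right)} = 7 \left(14 A + 11 a\right) = 7 \left(11 a + 14 A\right) = 77 a + 98 A$)
$u{\left(M,-5 - 8 \right)} - K = \left(77 \left(-5 - 8\right) + 98 \cdot 14\right) - 354 = \left(77 \left(-13\right) + 1372\right) - 354 = \left(-1001 + 1372\right) - 354 = 371 - 354 = 17$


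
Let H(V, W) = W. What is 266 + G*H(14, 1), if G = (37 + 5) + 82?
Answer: 390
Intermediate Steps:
G = 124 (G = 42 + 82 = 124)
266 + G*H(14, 1) = 266 + 124*1 = 266 + 124 = 390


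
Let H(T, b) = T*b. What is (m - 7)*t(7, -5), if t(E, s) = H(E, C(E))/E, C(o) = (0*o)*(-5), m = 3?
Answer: 0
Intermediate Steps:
C(o) = 0 (C(o) = 0*(-5) = 0)
t(E, s) = 0 (t(E, s) = (E*0)/E = 0/E = 0)
(m - 7)*t(7, -5) = (3 - 7)*0 = -4*0 = 0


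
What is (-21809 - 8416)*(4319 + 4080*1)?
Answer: -253859775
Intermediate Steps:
(-21809 - 8416)*(4319 + 4080*1) = -30225*(4319 + 4080) = -30225*8399 = -253859775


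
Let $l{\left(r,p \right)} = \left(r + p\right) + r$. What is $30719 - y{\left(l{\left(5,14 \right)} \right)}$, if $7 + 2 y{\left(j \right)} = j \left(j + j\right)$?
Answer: $\frac{60293}{2} \approx 30147.0$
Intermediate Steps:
$l{\left(r,p \right)} = p + 2 r$ ($l{\left(r,p \right)} = \left(p + r\right) + r = p + 2 r$)
$y{\left(j \right)} = - \frac{7}{2} + j^{2}$ ($y{\left(j \right)} = - \frac{7}{2} + \frac{j \left(j + j\right)}{2} = - \frac{7}{2} + \frac{j 2 j}{2} = - \frac{7}{2} + \frac{2 j^{2}}{2} = - \frac{7}{2} + j^{2}$)
$30719 - y{\left(l{\left(5,14 \right)} \right)} = 30719 - \left(- \frac{7}{2} + \left(14 + 2 \cdot 5\right)^{2}\right) = 30719 - \left(- \frac{7}{2} + \left(14 + 10\right)^{2}\right) = 30719 - \left(- \frac{7}{2} + 24^{2}\right) = 30719 - \left(- \frac{7}{2} + 576\right) = 30719 - \frac{1145}{2} = \frac{60293}{2}$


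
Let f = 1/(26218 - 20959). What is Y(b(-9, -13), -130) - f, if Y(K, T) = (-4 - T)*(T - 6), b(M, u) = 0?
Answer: -90118225/5259 ≈ -17136.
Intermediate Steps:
Y(K, T) = (-6 + T)*(-4 - T) (Y(K, T) = (-4 - T)*(-6 + T) = (-6 + T)*(-4 - T))
f = 1/5259 ≈ 0.00019015
Y(b(-9, -13), -130) - f = (24 - 1*(-130)² + 2*(-130)) - 1*1/5259 = (24 - 1*16900 - 260) - 1/5259 = (24 - 16900 - 260) - 1/5259 = -17136 - 1/5259 = -90118225/5259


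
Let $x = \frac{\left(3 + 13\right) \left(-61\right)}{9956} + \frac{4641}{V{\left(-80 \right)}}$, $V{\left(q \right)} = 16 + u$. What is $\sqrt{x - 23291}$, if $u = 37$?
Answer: $\frac{7 i \sqrt{8240613581890}}{131917} \approx 152.33 i$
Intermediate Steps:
$V{\left(q \right)} = 53$ ($V{\left(q \right)} = 16 + 37 = 53$)
$x = \frac{11538517}{131917}$ ($x = \frac{\left(3 + 13\right) \left(-61\right)}{9956} + \frac{4641}{53} = 16 \left(-61\right) \frac{1}{9956} + 4641 \cdot \frac{1}{53} = \left(-976\right) \frac{1}{9956} + \frac{4641}{53} = - \frac{244}{2489} + \frac{4641}{53} = \frac{11538517}{131917} \approx 87.468$)
$\sqrt{x - 23291} = \sqrt{\frac{11538517}{131917} - 23291} = \sqrt{- \frac{3060940330}{131917}} = \frac{7 i \sqrt{8240613581890}}{131917}$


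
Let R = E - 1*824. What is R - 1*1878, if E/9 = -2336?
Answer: -23726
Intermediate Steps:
E = -21024 (E = 9*(-2336) = -21024)
R = -21848 (R = -21024 - 1*824 = -21024 - 824 = -21848)
R - 1*1878 = -21848 - 1*1878 = -21848 - 1878 = -23726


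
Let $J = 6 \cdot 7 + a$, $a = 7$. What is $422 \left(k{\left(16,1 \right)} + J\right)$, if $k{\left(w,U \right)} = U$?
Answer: $21100$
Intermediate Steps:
$J = 49$ ($J = 6 \cdot 7 + 7 = 42 + 7 = 49$)
$422 \left(k{\left(16,1 \right)} + J\right) = 422 \left(1 + 49\right) = 422 \cdot 50 = 21100$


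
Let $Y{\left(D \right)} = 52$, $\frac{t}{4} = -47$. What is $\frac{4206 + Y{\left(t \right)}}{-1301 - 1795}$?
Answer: $- \frac{2129}{1548} \approx -1.3753$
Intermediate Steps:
$t = -188$ ($t = 4 \left(-47\right) = -188$)
$\frac{4206 + Y{\left(t \right)}}{-1301 - 1795} = \frac{4206 + 52}{-1301 - 1795} = \frac{4258}{-3096} = 4258 \left(- \frac{1}{3096}\right) = - \frac{2129}{1548}$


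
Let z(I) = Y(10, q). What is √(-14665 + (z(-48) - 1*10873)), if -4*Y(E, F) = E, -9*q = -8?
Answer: I*√102162/2 ≈ 159.81*I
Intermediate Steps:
q = 8/9 (q = -⅑*(-8) = 8/9 ≈ 0.88889)
Y(E, F) = -E/4
z(I) = -5/2 (z(I) = -¼*10 = -5/2)
√(-14665 + (z(-48) - 1*10873)) = √(-14665 + (-5/2 - 1*10873)) = √(-14665 + (-5/2 - 10873)) = √(-14665 - 21751/2) = √(-51081/2) = I*√102162/2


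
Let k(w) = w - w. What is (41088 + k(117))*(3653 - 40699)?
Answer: -1522146048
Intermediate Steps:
k(w) = 0
(41088 + k(117))*(3653 - 40699) = (41088 + 0)*(3653 - 40699) = 41088*(-37046) = -1522146048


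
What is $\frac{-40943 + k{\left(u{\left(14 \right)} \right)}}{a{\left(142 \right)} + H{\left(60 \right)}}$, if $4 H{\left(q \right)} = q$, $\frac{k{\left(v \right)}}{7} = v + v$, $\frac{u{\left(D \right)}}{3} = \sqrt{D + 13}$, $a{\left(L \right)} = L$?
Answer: $- \frac{40943}{157} + \frac{126 \sqrt{3}}{157} \approx -259.39$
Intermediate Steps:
$u{\left(D \right)} = 3 \sqrt{13 + D}$ ($u{\left(D \right)} = 3 \sqrt{D + 13} = 3 \sqrt{13 + D}$)
$k{\left(v \right)} = 14 v$ ($k{\left(v \right)} = 7 \left(v + v\right) = 7 \cdot 2 v = 14 v$)
$H{\left(q \right)} = \frac{q}{4}$
$\frac{-40943 + k{\left(u{\left(14 \right)} \right)}}{a{\left(142 \right)} + H{\left(60 \right)}} = \frac{-40943 + 14 \cdot 3 \sqrt{13 + 14}}{142 + \frac{1}{4} \cdot 60} = \frac{-40943 + 14 \cdot 3 \sqrt{27}}{142 + 15} = \frac{-40943 + 14 \cdot 3 \cdot 3 \sqrt{3}}{157} = \left(-40943 + 14 \cdot 9 \sqrt{3}\right) \frac{1}{157} = \left(-40943 + 126 \sqrt{3}\right) \frac{1}{157} = - \frac{40943}{157} + \frac{126 \sqrt{3}}{157}$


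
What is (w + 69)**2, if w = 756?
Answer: 680625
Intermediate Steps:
(w + 69)**2 = (756 + 69)**2 = 825**2 = 680625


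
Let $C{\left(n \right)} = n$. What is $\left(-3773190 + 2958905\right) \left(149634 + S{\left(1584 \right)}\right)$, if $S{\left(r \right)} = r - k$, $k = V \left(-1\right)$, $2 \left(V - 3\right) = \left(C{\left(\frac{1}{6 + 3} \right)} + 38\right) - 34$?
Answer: $- \frac{2216495984275}{18} \approx -1.2314 \cdot 10^{11}$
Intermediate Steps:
$V = \frac{91}{18}$ ($V = 3 + \frac{\left(\frac{1}{6 + 3} + 38\right) - 34}{2} = 3 + \frac{\left(\frac{1}{9} + 38\right) - 34}{2} = 3 + \frac{\frac{343}{9} - 34}{2} = 3 + \frac{1}{2} \cdot \frac{37}{9} = 3 + \frac{37}{18} = \frac{91}{18} \approx 5.0556$)
$k = - \frac{91}{18}$ ($k = \frac{91}{18} \left(-1\right) = - \frac{91}{18} \approx -5.0556$)
$S{\left(r \right)} = \frac{91}{18} + r$ ($S{\left(r \right)} = r - - \frac{91}{18} = r + \frac{91}{18} = \frac{91}{18} + r$)
$\left(-3773190 + 2958905\right) \left(149634 + S{\left(1584 \right)}\right) = \left(-3773190 + 2958905\right) \left(149634 + \left(\frac{91}{18} + 1584\right)\right) = - 814285 \left(149634 + \frac{28603}{18}\right) = \left(-814285\right) \frac{2722015}{18} = - \frac{2216495984275}{18}$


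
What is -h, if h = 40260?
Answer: -40260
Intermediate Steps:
-h = -1*40260 = -40260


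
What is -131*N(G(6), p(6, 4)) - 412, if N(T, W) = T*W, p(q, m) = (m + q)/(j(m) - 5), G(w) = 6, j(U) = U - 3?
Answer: 1553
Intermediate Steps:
j(U) = -3 + U
p(q, m) = (m + q)/(-8 + m) (p(q, m) = (m + q)/((-3 + m) - 5) = (m + q)/(-8 + m))
-131*N(G(6), p(6, 4)) - 412 = -786*(4 + 6)/(-8 + 4) - 412 = -786*10/(-4) - 412 = -786*(-1/4*10) - 412 = -786*(-5)/2 - 412 = -131*(-15) - 412 = 1965 - 412 = 1553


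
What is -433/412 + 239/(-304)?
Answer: -57525/31312 ≈ -1.8372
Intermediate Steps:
-433/412 + 239/(-304) = -433*1/412 + 239*(-1/304) = -433/412 - 239/304 = -57525/31312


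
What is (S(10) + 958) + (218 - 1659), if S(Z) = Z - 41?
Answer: -514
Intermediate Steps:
S(Z) = -41 + Z
(S(10) + 958) + (218 - 1659) = ((-41 + 10) + 958) + (218 - 1659) = (-31 + 958) - 1441 = 927 - 1441 = -514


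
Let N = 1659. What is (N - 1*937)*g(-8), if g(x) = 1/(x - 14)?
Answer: -361/11 ≈ -32.818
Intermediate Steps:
g(x) = 1/(-14 + x)
(N - 1*937)*g(-8) = (1659 - 1*937)/(-14 - 8) = (1659 - 937)/(-22) = 722*(-1/22) = -361/11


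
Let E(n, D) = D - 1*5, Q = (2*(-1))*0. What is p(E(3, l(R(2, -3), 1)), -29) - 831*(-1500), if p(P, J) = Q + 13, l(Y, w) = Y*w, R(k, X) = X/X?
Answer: 1246513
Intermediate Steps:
Q = 0 (Q = -2*0 = 0)
R(k, X) = 1
E(n, D) = -5 + D (E(n, D) = D - 5 = -5 + D)
p(P, J) = 13 (p(P, J) = 0 + 13 = 13)
p(E(3, l(R(2, -3), 1)), -29) - 831*(-1500) = 13 - 831*(-1500) = 13 + 1246500 = 1246513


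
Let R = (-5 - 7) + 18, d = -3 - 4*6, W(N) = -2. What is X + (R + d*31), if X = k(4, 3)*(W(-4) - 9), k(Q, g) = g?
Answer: -864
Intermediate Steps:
X = -33 (X = 3*(-2 - 9) = 3*(-11) = -33)
d = -27 (d = -3 - 24 = -27)
R = 6 (R = -12 + 18 = 6)
X + (R + d*31) = -33 + (6 - 27*31) = -33 + (6 - 837) = -33 - 831 = -864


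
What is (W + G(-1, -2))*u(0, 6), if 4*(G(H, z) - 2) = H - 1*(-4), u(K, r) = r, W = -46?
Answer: -519/2 ≈ -259.50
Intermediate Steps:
G(H, z) = 3 + H/4 (G(H, z) = 2 + (H - 1*(-4))/4 = 2 + (H + 4)/4 = 2 + (4 + H)/4 = 2 + (1 + H/4) = 3 + H/4)
(W + G(-1, -2))*u(0, 6) = (-46 + (3 + (¼)*(-1)))*6 = (-46 + (3 - ¼))*6 = (-46 + 11/4)*6 = -173/4*6 = -519/2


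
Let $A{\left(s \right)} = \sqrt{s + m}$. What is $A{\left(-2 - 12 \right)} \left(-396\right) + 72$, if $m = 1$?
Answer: $72 - 396 i \sqrt{13} \approx 72.0 - 1427.8 i$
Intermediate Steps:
$A{\left(s \right)} = \sqrt{1 + s}$ ($A{\left(s \right)} = \sqrt{s + 1} = \sqrt{1 + s}$)
$A{\left(-2 - 12 \right)} \left(-396\right) + 72 = \sqrt{1 - 14} \left(-396\right) + 72 = \sqrt{-13} \left(-396\right) + 72 = i \sqrt{13} \left(-396\right) + 72 = - 396 i \sqrt{13} + 72 = 72 - 396 i \sqrt{13}$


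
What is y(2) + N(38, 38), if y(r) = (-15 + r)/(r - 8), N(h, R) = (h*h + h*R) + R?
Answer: 17569/6 ≈ 2928.2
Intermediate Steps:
N(h, R) = R + h**2 + R*h (N(h, R) = (h**2 + R*h) + R = R + h**2 + R*h)
y(r) = (-15 + r)/(-8 + r)
y(2) + N(38, 38) = (-15 + 2)/(-8 + 2) + (38 + 38**2 + 38*38) = -13/(-6) + (38 + 1444 + 1444) = -1/6*(-13) + 2926 = 13/6 + 2926 = 17569/6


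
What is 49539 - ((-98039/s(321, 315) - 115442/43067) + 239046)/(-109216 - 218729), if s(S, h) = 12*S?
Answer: 2695166114110303487/54404135377380 ≈ 49540.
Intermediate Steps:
49539 - ((-98039/s(321, 315) - 115442/43067) + 239046)/(-109216 - 218729) = 49539 - ((-98039/(12*321) - 115442/43067) + 239046)/(-109216 - 218729) = 49539 - ((-98039/3852 - 115442*1/43067) + 239046)/(-327945) = 49539 - ((-98039*1/3852 - 115442/43067) + 239046)*(-1)/327945 = 49539 - ((-98039/3852 - 115442/43067) + 239046)*(-1)/327945 = 49539 - (-4666928197/165894084 + 239046)*(-1)/327945 = 49539 - 39651650275667*(-1)/(165894084*327945) = 49539 - 1*(-39651650275667/54404135377380) = 49539 + 39651650275667/54404135377380 = 2695166114110303487/54404135377380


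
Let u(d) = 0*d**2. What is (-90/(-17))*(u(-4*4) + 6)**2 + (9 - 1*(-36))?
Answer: 4005/17 ≈ 235.59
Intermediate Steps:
u(d) = 0
(-90/(-17))*(u(-4*4) + 6)**2 + (9 - 1*(-36)) = (-90/(-17))*(0 + 6)**2 + (9 - 1*(-36)) = -90*(-1/17)*6**2 + (9 + 36) = (90/17)*36 + 45 = 3240/17 + 45 = 4005/17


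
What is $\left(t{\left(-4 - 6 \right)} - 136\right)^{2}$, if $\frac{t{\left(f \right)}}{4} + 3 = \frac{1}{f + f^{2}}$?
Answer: $\frac{44328964}{2025} \approx 21891.0$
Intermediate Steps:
$t{\left(f \right)} = -12 + \frac{4}{f + f^{2}}$
$\left(t{\left(-4 - 6 \right)} - 136\right)^{2} = \left(\frac{4 \left(1 - 3 \left(-4 - 6\right) - 3 \left(-4 - 6\right)^{2}\right)}{\left(-4 - 6\right) \left(1 - 10\right)} - 136\right)^{2} = \left(\frac{4 \left(1 - -30 - 3 \left(-10\right)^{2}\right)}{\left(-10\right) \left(1 - 10\right)} - 136\right)^{2} = \left(4 \left(- \frac{1}{10}\right) \frac{1}{-9} \left(1 + 30 - 300\right) - 136\right)^{2} = \left(4 \left(- \frac{1}{10}\right) \left(- \frac{1}{9}\right) \left(1 + 30 - 300\right) - 136\right)^{2} = \left(4 \left(- \frac{1}{10}\right) \left(- \frac{1}{9}\right) \left(-269\right) - 136\right)^{2} = \left(- \frac{538}{45} - 136\right)^{2} = \left(- \frac{6658}{45}\right)^{2} = \frac{44328964}{2025}$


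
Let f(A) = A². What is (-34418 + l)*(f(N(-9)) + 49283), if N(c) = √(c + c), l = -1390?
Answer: -1764081120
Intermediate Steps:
N(c) = √2*√c (N(c) = √(2*c) = √2*√c)
(-34418 + l)*(f(N(-9)) + 49283) = (-34418 - 1390)*((√2*√(-9))² + 49283) = -35808*((√2*(3*I))² + 49283) = -35808*((3*I*√2)² + 49283) = -35808*(-18 + 49283) = -35808*49265 = -1764081120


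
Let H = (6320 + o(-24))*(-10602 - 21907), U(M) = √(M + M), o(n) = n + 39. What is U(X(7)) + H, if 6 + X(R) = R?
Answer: -205944515 + √2 ≈ -2.0594e+8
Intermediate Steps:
o(n) = 39 + n
X(R) = -6 + R
U(M) = √2*√M (U(M) = √(2*M) = √2*√M)
H = -205944515 (H = (6320 + (39 - 24))*(-10602 - 21907) = (6320 + 15)*(-32509) = 6335*(-32509) = -205944515)
U(X(7)) + H = √2*√(-6 + 7) - 205944515 = √2*√1 - 205944515 = √2*1 - 205944515 = √2 - 205944515 = -205944515 + √2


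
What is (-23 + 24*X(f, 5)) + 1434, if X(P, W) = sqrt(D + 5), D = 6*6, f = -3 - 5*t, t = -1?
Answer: 1411 + 24*sqrt(41) ≈ 1564.7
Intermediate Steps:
f = 2 (f = -3 - 5*(-1) = -3 - 1*(-5) = -3 + 5 = 2)
D = 36
X(P, W) = sqrt(41) (X(P, W) = sqrt(36 + 5) = sqrt(41))
(-23 + 24*X(f, 5)) + 1434 = (-23 + 24*sqrt(41)) + 1434 = 1411 + 24*sqrt(41)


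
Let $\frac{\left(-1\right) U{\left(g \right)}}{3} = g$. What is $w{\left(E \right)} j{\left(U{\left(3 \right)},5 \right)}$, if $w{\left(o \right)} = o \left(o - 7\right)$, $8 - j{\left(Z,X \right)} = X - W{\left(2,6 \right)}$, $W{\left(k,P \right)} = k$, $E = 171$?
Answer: $140220$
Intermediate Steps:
$U{\left(g \right)} = - 3 g$
$j{\left(Z,X \right)} = 10 - X$ ($j{\left(Z,X \right)} = 8 - \left(X - 2\right) = 8 - \left(-2 + X\right) = 10 - X$)
$w{\left(o \right)} = o \left(-7 + o\right)$
$w{\left(E \right)} j{\left(U{\left(3 \right)},5 \right)} = 171 \left(-7 + 171\right) \left(10 - 5\right) = 171 \cdot 164 \left(10 - 5\right) = 28044 \cdot 5 = 140220$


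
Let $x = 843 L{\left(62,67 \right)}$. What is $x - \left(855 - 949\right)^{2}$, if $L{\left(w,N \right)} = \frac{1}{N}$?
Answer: $- \frac{591169}{67} \approx -8823.4$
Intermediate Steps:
$x = \frac{843}{67} \approx 12.582$
$x - \left(855 - 949\right)^{2} = \frac{843}{67} - \left(855 - 949\right)^{2} = \frac{843}{67} - \left(-94\right)^{2} = \frac{843}{67} - 8836 = - \frac{591169}{67}$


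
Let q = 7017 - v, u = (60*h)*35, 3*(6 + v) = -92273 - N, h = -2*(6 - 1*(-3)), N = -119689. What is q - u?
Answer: 107053/3 ≈ 35684.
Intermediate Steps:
h = -18 (h = -2*(6 + 3) = -2*9 = -18)
v = 27398/3 (v = -6 + (-92273 - 1*(-119689))/3 = -6 + (-92273 + 119689)/3 = -6 + (⅓)*27416 = -6 + 27416/3 = 27398/3 ≈ 9132.7)
u = -37800 (u = (60*(-18))*35 = -1080*35 = -37800)
q = -6347/3 (q = 7017 - 1*27398/3 = 7017 - 27398/3 = -6347/3 ≈ -2115.7)
q - u = -6347/3 - 1*(-37800) = -6347/3 + 37800 = 107053/3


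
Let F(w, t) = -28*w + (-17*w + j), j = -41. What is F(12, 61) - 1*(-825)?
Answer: 244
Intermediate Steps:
F(w, t) = -41 - 45*w (F(w, t) = -28*w + (-17*w - 41) = -28*w + (-41 - 17*w) = -41 - 45*w)
F(12, 61) - 1*(-825) = (-41 - 45*12) - 1*(-825) = (-41 - 540) + 825 = -581 + 825 = 244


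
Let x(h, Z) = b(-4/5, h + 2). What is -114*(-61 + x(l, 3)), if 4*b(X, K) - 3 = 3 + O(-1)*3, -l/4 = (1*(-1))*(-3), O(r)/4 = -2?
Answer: 7467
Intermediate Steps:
O(r) = -8 (O(r) = 4*(-2) = -8)
l = -12 (l = -4*1*(-1)*(-3) = -(-4)*(-3) = -4*3 = -12)
b(X, K) = -9/2 (b(X, K) = ¾ + (3 - 8*3)/4 = ¾ + (3 - 24)/4 = ¾ + (¼)*(-21) = ¾ - 21/4 = -9/2)
x(h, Z) = -9/2
-114*(-61 + x(l, 3)) = -114*(-61 - 9/2) = -114*(-131/2) = 7467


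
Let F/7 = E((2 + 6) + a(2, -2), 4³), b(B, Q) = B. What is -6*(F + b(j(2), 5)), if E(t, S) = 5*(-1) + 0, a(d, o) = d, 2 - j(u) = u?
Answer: 210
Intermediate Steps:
j(u) = 2 - u
E(t, S) = -5 (E(t, S) = -5 + 0 = -5)
F = -35 (F = 7*(-5) = -35)
-6*(F + b(j(2), 5)) = -6*(-35 + (2 - 1*2)) = -6*(-35 + (2 - 2)) = -6*(-35 + 0) = -6*(-35) = 210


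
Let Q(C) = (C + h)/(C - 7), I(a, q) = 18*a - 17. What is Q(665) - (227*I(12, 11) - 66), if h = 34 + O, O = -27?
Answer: -2119981/47 ≈ -45106.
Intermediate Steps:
I(a, q) = -17 + 18*a
h = 7 (h = 34 - 27 = 7)
Q(C) = (7 + C)/(-7 + C) (Q(C) = (C + 7)/(C - 7) = (7 + C)/(-7 + C))
Q(665) - (227*I(12, 11) - 66) = (7 + 665)/(-7 + 665) - (227*(-17 + 18*12) - 66) = 672/658 - (227*(-17 + 216) - 66) = (1/658)*672 - (227*199 - 66) = 48/47 - (45173 - 66) = 48/47 - 1*45107 = 48/47 - 45107 = -2119981/47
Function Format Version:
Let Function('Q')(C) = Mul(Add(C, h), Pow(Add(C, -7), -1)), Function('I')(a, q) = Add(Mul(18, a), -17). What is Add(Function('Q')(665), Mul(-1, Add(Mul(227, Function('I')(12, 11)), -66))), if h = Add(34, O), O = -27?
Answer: Rational(-2119981, 47) ≈ -45106.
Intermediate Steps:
Function('I')(a, q) = Add(-17, Mul(18, a))
h = 7 (h = Add(34, -27) = 7)
Function('Q')(C) = Mul(Pow(Add(-7, C), -1), Add(7, C)) (Function('Q')(C) = Mul(Add(C, 7), Pow(Add(C, -7), -1)) = Mul(Add(7, C), Pow(Add(-7, C), -1)) = Mul(Pow(Add(-7, C), -1), Add(7, C)))
Add(Function('Q')(665), Mul(-1, Add(Mul(227, Function('I')(12, 11)), -66))) = Add(Mul(Pow(Add(-7, 665), -1), Add(7, 665)), Mul(-1, Add(Mul(227, Add(-17, Mul(18, 12))), -66))) = Add(Mul(Pow(658, -1), 672), Mul(-1, Add(Mul(227, Add(-17, 216)), -66))) = Add(Mul(Rational(1, 658), 672), Mul(-1, Add(Mul(227, 199), -66))) = Add(Rational(48, 47), Mul(-1, Add(45173, -66))) = Add(Rational(48, 47), Mul(-1, 45107)) = Add(Rational(48, 47), -45107) = Rational(-2119981, 47)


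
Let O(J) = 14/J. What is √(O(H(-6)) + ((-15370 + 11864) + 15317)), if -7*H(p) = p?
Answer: √106446/3 ≈ 108.75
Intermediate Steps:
H(p) = -p/7
√(O(H(-6)) + ((-15370 + 11864) + 15317)) = √(14/((-⅐*(-6))) + ((-15370 + 11864) + 15317)) = √(14/(6/7) + (-3506 + 15317)) = √(14*(7/6) + 11811) = √(49/3 + 11811) = √(35482/3) = √106446/3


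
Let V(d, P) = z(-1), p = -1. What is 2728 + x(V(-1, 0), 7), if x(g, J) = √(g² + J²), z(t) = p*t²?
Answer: 2728 + 5*√2 ≈ 2735.1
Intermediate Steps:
z(t) = -t²
V(d, P) = -1 (V(d, P) = -1*(-1)² = -1*1 = -1)
x(g, J) = √(J² + g²)
2728 + x(V(-1, 0), 7) = 2728 + √(7² + (-1)²) = 2728 + √(49 + 1) = 2728 + √50 = 2728 + 5*√2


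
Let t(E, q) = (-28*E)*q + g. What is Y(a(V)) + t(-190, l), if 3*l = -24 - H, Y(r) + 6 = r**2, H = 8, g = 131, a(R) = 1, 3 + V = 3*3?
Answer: -169862/3 ≈ -56621.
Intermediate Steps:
V = 6 (V = -3 + 3*3 = -3 + 9 = 6)
Y(r) = -6 + r**2
l = -32/3 (l = (-24 - 1*8)/3 = (-24 - 8)/3 = (1/3)*(-32) = -32/3 ≈ -10.667)
t(E, q) = 131 - 28*E*q (t(E, q) = (-28*E)*q + 131 = -28*E*q + 131 = 131 - 28*E*q)
Y(a(V)) + t(-190, l) = (-6 + 1**2) + (131 - 28*(-190)*(-32/3)) = (-6 + 1) + (131 - 170240/3) = -5 - 169847/3 = -169862/3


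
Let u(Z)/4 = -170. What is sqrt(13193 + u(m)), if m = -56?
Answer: sqrt(12513) ≈ 111.86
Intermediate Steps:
u(Z) = -680 (u(Z) = 4*(-170) = -680)
sqrt(13193 + u(m)) = sqrt(13193 - 680) = sqrt(12513)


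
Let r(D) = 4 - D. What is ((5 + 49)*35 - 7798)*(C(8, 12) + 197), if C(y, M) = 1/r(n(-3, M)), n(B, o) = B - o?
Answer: -22119552/19 ≈ -1.1642e+6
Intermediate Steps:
C(y, M) = 1/(7 + M) (C(y, M) = 1/(4 - (-3 - M)) = 1/(4 + (3 + M)) = 1/(7 + M))
((5 + 49)*35 - 7798)*(C(8, 12) + 197) = ((5 + 49)*35 - 7798)*(1/(7 + 12) + 197) = (54*35 - 7798)*(1/19 + 197) = (1890 - 7798)*(1/19 + 197) = -5908*3744/19 = -22119552/19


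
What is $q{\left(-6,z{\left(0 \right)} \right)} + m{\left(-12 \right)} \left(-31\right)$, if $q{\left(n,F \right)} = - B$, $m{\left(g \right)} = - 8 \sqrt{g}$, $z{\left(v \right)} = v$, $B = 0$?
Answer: $496 i \sqrt{3} \approx 859.1 i$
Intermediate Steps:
$q{\left(n,F \right)} = 0$ ($q{\left(n,F \right)} = \left(-1\right) 0 = 0$)
$q{\left(-6,z{\left(0 \right)} \right)} + m{\left(-12 \right)} \left(-31\right) = 0 + - 8 \sqrt{-12} \left(-31\right) = 0 + - 8 \cdot 2 i \sqrt{3} \left(-31\right) = 0 + - 16 i \sqrt{3} \left(-31\right) = 0 + 496 i \sqrt{3} = 496 i \sqrt{3}$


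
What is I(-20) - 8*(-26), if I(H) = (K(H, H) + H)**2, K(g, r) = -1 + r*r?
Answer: 143849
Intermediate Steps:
K(g, r) = -1 + r**2
I(H) = (-1 + H + H**2)**2 (I(H) = ((-1 + H**2) + H)**2 = (-1 + H + H**2)**2)
I(-20) - 8*(-26) = (-1 - 20 + (-20)**2)**2 - 8*(-26) = (-1 - 20 + 400)**2 - 1*(-208) = 379**2 + 208 = 143641 + 208 = 143849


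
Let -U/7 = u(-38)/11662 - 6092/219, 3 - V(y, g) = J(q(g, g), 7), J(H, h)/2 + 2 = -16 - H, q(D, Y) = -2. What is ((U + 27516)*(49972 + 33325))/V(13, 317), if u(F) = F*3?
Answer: 421082683452299/6384945 ≈ 6.5949e+7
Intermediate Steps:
J(H, h) = -36 - 2*H (J(H, h) = -4 + 2*(-16 - H) = -4 + (-32 - 2*H) = -36 - 2*H)
u(F) = 3*F
V(y, g) = 35 (V(y, g) = 3 - (-36 - 2*(-2)) = 3 - (-36 + 4) = 3 - 1*(-32) = 3 + 32 = 35)
U = 35534935/182427 (U = -7*((3*(-38))/11662 - 6092/219) = -7*(-114*1/11662 - 6092*1/219) = -7*(-57/5831 - 6092/219) = -7*(-35534935/1276989) = 35534935/182427 ≈ 194.79)
((U + 27516)*(49972 + 33325))/V(13, 317) = ((35534935/182427 + 27516)*(49972 + 33325))/35 = ((5055196267/182427)*83297)*(1/35) = (421082683452299/182427)*(1/35) = 421082683452299/6384945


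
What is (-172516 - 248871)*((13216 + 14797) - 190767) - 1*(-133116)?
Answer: 68582552914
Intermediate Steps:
(-172516 - 248871)*((13216 + 14797) - 190767) - 1*(-133116) = -421387*(28013 - 190767) + 133116 = -421387*(-162754) + 133116 = 68582419798 + 133116 = 68582552914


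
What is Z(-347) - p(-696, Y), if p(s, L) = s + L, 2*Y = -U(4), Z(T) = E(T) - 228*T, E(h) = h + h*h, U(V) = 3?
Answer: 399751/2 ≈ 1.9988e+5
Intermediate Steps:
E(h) = h + h**2
Z(T) = -228*T + T*(1 + T) (Z(T) = T*(1 + T) - 228*T = -228*T + T*(1 + T))
Y = -3/2 (Y = (-1*3)/2 = (1/2)*(-3) = -3/2 ≈ -1.5000)
p(s, L) = L + s
Z(-347) - p(-696, Y) = -347*(-227 - 347) - (-3/2 - 696) = -347*(-574) - 1*(-1395/2) = 199178 + 1395/2 = 399751/2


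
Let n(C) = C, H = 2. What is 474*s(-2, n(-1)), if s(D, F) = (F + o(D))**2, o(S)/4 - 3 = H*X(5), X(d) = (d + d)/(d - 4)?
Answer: 3925194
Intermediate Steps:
X(d) = 2*d/(-4 + d) (X(d) = (2*d)/(-4 + d) = 2*d/(-4 + d))
o(S) = 92 (o(S) = 12 + 4*(2*(2*5/(-4 + 5))) = 12 + 4*(2*(2*5/1)) = 12 + 4*(2*(2*5*1)) = 12 + 4*(2*10) = 12 + 4*20 = 12 + 80 = 92)
s(D, F) = (92 + F)**2 (s(D, F) = (F + 92)**2 = (92 + F)**2)
474*s(-2, n(-1)) = 474*(92 - 1)**2 = 474*91**2 = 474*8281 = 3925194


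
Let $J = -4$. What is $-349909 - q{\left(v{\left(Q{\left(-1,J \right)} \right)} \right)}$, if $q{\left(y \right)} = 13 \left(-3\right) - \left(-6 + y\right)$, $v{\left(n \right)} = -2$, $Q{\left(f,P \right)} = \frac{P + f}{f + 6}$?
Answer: $-349878$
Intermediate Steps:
$Q{\left(f,P \right)} = \frac{P + f}{6 + f}$
$q{\left(y \right)} = -33 - y$ ($q{\left(y \right)} = -39 - \left(-6 + y\right) = -33 - y$)
$-349909 - q{\left(v{\left(Q{\left(-1,J \right)} \right)} \right)} = -349909 - \left(-33 - -2\right) = -349909 - \left(-33 + 2\right) = -349909 - -31 = -349909 + 31 = -349878$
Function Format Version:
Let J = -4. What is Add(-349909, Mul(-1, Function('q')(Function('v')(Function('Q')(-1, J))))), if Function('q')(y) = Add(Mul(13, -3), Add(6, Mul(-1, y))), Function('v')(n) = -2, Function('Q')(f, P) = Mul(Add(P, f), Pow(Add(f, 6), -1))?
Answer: -349878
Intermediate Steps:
Function('Q')(f, P) = Mul(Pow(Add(6, f), -1), Add(P, f)) (Function('Q')(f, P) = Mul(Add(P, f), Pow(Add(6, f), -1)) = Mul(Pow(Add(6, f), -1), Add(P, f)))
Function('q')(y) = Add(-33, Mul(-1, y)) (Function('q')(y) = Add(-39, Add(6, Mul(-1, y))) = Add(-33, Mul(-1, y)))
Add(-349909, Mul(-1, Function('q')(Function('v')(Function('Q')(-1, J))))) = Add(-349909, Mul(-1, Add(-33, Mul(-1, -2)))) = Add(-349909, Mul(-1, Add(-33, 2))) = Add(-349909, Mul(-1, -31)) = Add(-349909, 31) = -349878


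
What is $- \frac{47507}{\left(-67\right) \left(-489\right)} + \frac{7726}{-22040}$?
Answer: $- \frac{650090609}{361048260} \approx -1.8006$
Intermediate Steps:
$- \frac{47507}{\left(-67\right) \left(-489\right)} + \frac{7726}{-22040} = - \frac{47507}{32763} + 7726 \left(- \frac{1}{22040}\right) = \left(-47507\right) \frac{1}{32763} - \frac{3863}{11020} = - \frac{47507}{32763} - \frac{3863}{11020} = - \frac{650090609}{361048260}$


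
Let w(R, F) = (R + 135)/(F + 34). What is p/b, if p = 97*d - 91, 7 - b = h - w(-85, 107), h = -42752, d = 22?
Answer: 288063/6029069 ≈ 0.047779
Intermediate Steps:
w(R, F) = (135 + R)/(34 + F)
b = 6029069/141 (b = 7 - (-42752 - (135 - 85)/(34 + 107)) = 7 - (-42752 - 50/141) = 7 - 1*(-6028082/141) = 7 + 6028082/141 = 6029069/141 ≈ 42759.)
p = 2043 (p = 97*22 - 91 = 2134 - 91 = 2043)
p/b = 2043/(6029069/141) = 2043*(141/6029069) = 288063/6029069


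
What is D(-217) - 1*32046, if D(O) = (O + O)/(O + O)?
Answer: -32045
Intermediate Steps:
D(O) = 1 (D(O) = (2*O)/((2*O)) = (2*O)*(1/(2*O)) = 1)
D(-217) - 1*32046 = 1 - 1*32046 = 1 - 32046 = -32045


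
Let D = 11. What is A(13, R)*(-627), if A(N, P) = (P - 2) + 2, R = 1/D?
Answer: -57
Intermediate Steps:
R = 1/11 ≈ 0.090909
A(N, P) = P (A(N, P) = (-2 + P) + 2 = P)
A(13, R)*(-627) = (1/11)*(-627) = -57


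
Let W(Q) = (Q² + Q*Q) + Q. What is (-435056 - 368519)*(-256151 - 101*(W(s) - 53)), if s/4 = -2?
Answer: 211274331850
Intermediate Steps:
s = -8 (s = 4*(-2) = -8)
W(Q) = Q + 2*Q² (W(Q) = (Q² + Q²) + Q = 2*Q² + Q = Q + 2*Q²)
(-435056 - 368519)*(-256151 - 101*(W(s) - 53)) = (-435056 - 368519)*(-256151 - 101*(-8*(1 + 2*(-8)) - 53)) = -803575*(-256151 - 101*(-8*(1 - 16) - 53)) = -803575*(-256151 - 101*(-8*(-15) - 53)) = -803575*(-256151 - 101*(120 - 53)) = -803575*(-256151 - 101*67) = -803575*(-256151 - 6767) = -803575*(-262918) = 211274331850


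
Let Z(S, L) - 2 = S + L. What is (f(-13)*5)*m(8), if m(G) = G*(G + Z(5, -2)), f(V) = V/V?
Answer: 520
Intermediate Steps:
f(V) = 1
Z(S, L) = 2 + L + S (Z(S, L) = 2 + (S + L) = 2 + (L + S) = 2 + L + S)
m(G) = G*(5 + G) (m(G) = G*(G + (2 - 2 + 5)) = G*(G + 5) = G*(5 + G))
(f(-13)*5)*m(8) = (1*5)*(8*(5 + 8)) = 5*(8*13) = 5*104 = 520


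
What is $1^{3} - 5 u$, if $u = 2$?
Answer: $-9$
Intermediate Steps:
$1^{3} - 5 u = 1^{3} - 10 = 1 - 10 = -9$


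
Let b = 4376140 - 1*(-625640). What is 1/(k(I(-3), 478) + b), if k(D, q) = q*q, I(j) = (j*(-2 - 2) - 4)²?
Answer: 1/5230264 ≈ 1.9119e-7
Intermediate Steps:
b = 5001780 (b = 4376140 + 625640 = 5001780)
I(j) = (-4 - 4*j)² (I(j) = (j*(-4) - 4)² = (-4*j - 4)² = (-4 - 4*j)²)
k(D, q) = q²
1/(k(I(-3), 478) + b) = 1/(478² + 5001780) = 1/(228484 + 5001780) = 1/5230264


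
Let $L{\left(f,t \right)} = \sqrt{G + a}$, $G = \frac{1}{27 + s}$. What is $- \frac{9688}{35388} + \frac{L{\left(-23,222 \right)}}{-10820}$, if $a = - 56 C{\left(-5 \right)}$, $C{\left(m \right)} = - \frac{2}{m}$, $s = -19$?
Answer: $- \frac{2422}{8847} - \frac{9 i \sqrt{110}}{216400} \approx -0.27377 - 0.0004362 i$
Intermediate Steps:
$a = - \frac{112}{5}$ ($a = - 56 \left(- \frac{2}{-5}\right) = - 56 \left(\left(-2\right) \left(- \frac{1}{5}\right)\right) = \left(-56\right) \frac{2}{5} = - \frac{112}{5} \approx -22.4$)
$G = \frac{1}{8}$ ($G = \frac{1}{27 - 19} = \frac{1}{8} \approx 0.125$)
$L{\left(f,t \right)} = \frac{9 i \sqrt{110}}{20}$ ($L{\left(f,t \right)} = \sqrt{\frac{1}{8} - \frac{112}{5}} = \sqrt{- \frac{891}{40}} = \frac{9 i \sqrt{110}}{20}$)
$- \frac{9688}{35388} + \frac{L{\left(-23,222 \right)}}{-10820} = - \frac{9688}{35388} + \frac{\frac{9}{20} i \sqrt{110}}{-10820} = \left(-9688\right) \frac{1}{35388} + \frac{9 i \sqrt{110}}{20} \left(- \frac{1}{10820}\right) = - \frac{2422}{8847} - \frac{9 i \sqrt{110}}{216400}$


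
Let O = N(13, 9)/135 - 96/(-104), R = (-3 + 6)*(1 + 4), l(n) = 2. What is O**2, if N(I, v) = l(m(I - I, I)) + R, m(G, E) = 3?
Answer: 3389281/3080025 ≈ 1.1004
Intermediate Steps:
R = 15 (R = 3*5 = 15)
N(I, v) = 17 (N(I, v) = 2 + 15 = 17)
O = 1841/1755 (O = 17/135 - 96/(-104) = 17*(1/135) - 96*(-1/104) = 17/135 + 12/13 = 1841/1755 ≈ 1.0490)
O**2 = (1841/1755)**2 = 3389281/3080025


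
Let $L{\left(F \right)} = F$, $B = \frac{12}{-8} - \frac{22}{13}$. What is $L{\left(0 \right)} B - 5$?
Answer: $-5$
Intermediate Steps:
$B = - \frac{83}{26}$ ($B = 12 \left(- \frac{1}{8}\right) - \frac{22}{13} = - \frac{3}{2} - \frac{22}{13} = - \frac{83}{26} \approx -3.1923$)
$L{\left(0 \right)} B - 5 = 0 \left(- \frac{83}{26}\right) - 5 = 0 - 5 = -5$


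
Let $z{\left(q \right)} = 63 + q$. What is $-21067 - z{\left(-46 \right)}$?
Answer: $-21084$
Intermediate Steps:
$-21067 - z{\left(-46 \right)} = -21067 - \left(63 - 46\right) = -21067 - 17 = -21084$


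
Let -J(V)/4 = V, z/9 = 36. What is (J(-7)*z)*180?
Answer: 1632960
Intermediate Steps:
z = 324 (z = 9*36 = 324)
J(V) = -4*V
(J(-7)*z)*180 = (-4*(-7)*324)*180 = (28*324)*180 = 9072*180 = 1632960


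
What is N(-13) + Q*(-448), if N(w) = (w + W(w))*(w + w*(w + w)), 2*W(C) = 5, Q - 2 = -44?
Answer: 30807/2 ≈ 15404.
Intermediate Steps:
Q = -42 (Q = 2 - 44 = -42)
W(C) = 5/2 (W(C) = (½)*5 = 5/2)
N(w) = (5/2 + w)*(w + 2*w²) (N(w) = (w + 5/2)*(w + w*(w + w)) = (5/2 + w)*(w + w*(2*w)) = (5/2 + w)*(w + 2*w²))
N(-13) + Q*(-448) = (½)*(-13)*(5 + 4*(-13)² + 12*(-13)) - 42*(-448) = (½)*(-13)*(5 + 4*169 - 156) + 18816 = (½)*(-13)*(5 + 676 - 156) + 18816 = (½)*(-13)*525 + 18816 = -6825/2 + 18816 = 30807/2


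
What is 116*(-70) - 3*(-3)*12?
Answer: -8012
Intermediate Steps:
116*(-70) - 3*(-3)*12 = -8120 + 9*12 = -8120 + 108 = -8012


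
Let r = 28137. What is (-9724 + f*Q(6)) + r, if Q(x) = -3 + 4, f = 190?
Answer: 18603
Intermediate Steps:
Q(x) = 1
(-9724 + f*Q(6)) + r = (-9724 + 190*1) + 28137 = (-9724 + 190) + 28137 = -9534 + 28137 = 18603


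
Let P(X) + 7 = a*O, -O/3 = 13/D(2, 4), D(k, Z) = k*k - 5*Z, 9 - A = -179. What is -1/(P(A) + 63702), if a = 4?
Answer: -4/254819 ≈ -1.5697e-5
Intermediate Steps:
A = 188 (A = 9 - 1*(-179) = 9 + 179 = 188)
D(k, Z) = k² - 5*Z
O = 39/16 (O = -39/(2² - 5*4) = -39/(4 - 20) = -39/(-16) = -39*(-1)/16 = -3*(-13/16) = 39/16 ≈ 2.4375)
P(X) = 11/4 (P(X) = -7 + 4*(39/16) = -7 + 39/4 = 11/4)
-1/(P(A) + 63702) = -1/(11/4 + 63702) = -1/254819/4 = -1*4/254819 = -4/254819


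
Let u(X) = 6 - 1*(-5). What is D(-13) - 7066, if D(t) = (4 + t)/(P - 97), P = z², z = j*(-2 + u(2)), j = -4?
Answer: -8472143/1199 ≈ -7066.0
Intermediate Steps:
u(X) = 11 (u(X) = 6 + 5 = 11)
z = -36 (z = -4*(-2 + 11) = -4*9 = -36)
P = 1296 (P = (-36)² = 1296)
D(t) = 4/1199 + t/1199 (D(t) = (4 + t)/(1296 - 97) = (4 + t)/1199 = (4 + t)*(1/1199) = 4/1199 + t/1199)
D(-13) - 7066 = (4/1199 + (1/1199)*(-13)) - 7066 = (4/1199 - 13/1199) - 7066 = -9/1199 - 7066 = -8472143/1199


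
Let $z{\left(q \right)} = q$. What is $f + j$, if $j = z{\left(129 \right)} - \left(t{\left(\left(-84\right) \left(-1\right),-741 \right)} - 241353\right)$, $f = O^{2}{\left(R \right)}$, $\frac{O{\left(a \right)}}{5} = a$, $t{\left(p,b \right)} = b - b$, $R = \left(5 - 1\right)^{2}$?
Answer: $247882$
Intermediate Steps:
$R = 16$ ($R = 4^{2} = 16$)
$t{\left(p,b \right)} = 0$
$O{\left(a \right)} = 5 a$
$f = 6400$ ($f = \left(5 \cdot 16\right)^{2} = 80^{2} = 6400$)
$j = 241482$ ($j = 129 - \left(0 - 241353\right) = 129 - -241353 = 129 + 241353 = 241482$)
$f + j = 6400 + 241482 = 247882$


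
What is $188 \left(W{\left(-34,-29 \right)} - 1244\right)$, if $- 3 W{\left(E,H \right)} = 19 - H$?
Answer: $-236880$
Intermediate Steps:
$W{\left(E,H \right)} = - \frac{19}{3} + \frac{H}{3}$ ($W{\left(E,H \right)} = - \frac{19 - H}{3} = - \frac{19}{3} + \frac{H}{3}$)
$188 \left(W{\left(-34,-29 \right)} - 1244\right) = 188 \left(\left(- \frac{19}{3} + \frac{1}{3} \left(-29\right)\right) - 1244\right) = 188 \left(\left(- \frac{19}{3} - \frac{29}{3}\right) - 1244\right) = 188 \left(-16 - 1244\right) = 188 \left(-1260\right) = -236880$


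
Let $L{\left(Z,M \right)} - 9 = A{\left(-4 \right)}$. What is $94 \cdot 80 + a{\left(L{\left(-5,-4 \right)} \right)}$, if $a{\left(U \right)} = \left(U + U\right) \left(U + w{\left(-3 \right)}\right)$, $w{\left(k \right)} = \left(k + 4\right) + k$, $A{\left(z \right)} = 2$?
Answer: $7718$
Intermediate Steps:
$L{\left(Z,M \right)} = 11$ ($L{\left(Z,M \right)} = 9 + 2 = 11$)
$w{\left(k \right)} = 4 + 2 k$ ($w{\left(k \right)} = \left(4 + k\right) + k = 4 + 2 k$)
$a{\left(U \right)} = 2 U \left(-2 + U\right)$ ($a{\left(U \right)} = \left(U + U\right) \left(U + \left(4 + 2 \left(-3\right)\right)\right) = 2 U \left(U + \left(4 - 6\right)\right) = 2 U \left(U - 2\right) = 2 U \left(-2 + U\right)$)
$94 \cdot 80 + a{\left(L{\left(-5,-4 \right)} \right)} = 94 \cdot 80 + 2 \cdot 11 \left(-2 + 11\right) = 7520 + 2 \cdot 11 \cdot 9 = 7520 + 198 = 7718$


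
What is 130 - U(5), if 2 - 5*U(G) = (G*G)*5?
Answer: 773/5 ≈ 154.60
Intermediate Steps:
U(G) = ⅖ - G² (U(G) = ⅖ - G*G*5/5 = ⅖ - G²*5/5 = ⅖ - G²)
130 - U(5) = 130 - (⅖ - 1*5²) = 130 - (⅖ - 1*25) = 130 - (⅖ - 25) = 130 - 1*(-123/5) = 130 + 123/5 = 773/5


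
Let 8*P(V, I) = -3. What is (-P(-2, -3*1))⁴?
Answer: 81/4096 ≈ 0.019775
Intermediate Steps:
P(V, I) = -3/8 (P(V, I) = (⅛)*(-3) = -3/8)
(-P(-2, -3*1))⁴ = (-1*(-3/8))⁴ = (3/8)⁴ = 81/4096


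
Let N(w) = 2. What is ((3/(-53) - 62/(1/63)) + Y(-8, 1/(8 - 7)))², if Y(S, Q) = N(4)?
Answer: 42813817225/2809 ≈ 1.5242e+7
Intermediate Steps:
Y(S, Q) = 2
((3/(-53) - 62/(1/63)) + Y(-8, 1/(8 - 7)))² = ((3/(-53) - 62/(1/63)) + 2)² = ((3*(-1/53) - 62/1/63) + 2)² = ((-3/53 - 62*63) + 2)² = ((-3/53 - 3906) + 2)² = (-207021/53 + 2)² = (-206915/53)² = 42813817225/2809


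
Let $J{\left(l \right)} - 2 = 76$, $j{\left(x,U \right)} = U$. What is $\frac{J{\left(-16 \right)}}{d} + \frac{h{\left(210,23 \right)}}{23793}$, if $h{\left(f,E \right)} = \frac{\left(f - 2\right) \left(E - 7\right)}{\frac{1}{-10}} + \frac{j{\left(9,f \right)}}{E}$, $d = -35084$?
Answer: $- \frac{1920715283}{1371380934} \approx -1.4006$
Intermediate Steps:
$J{\left(l \right)} = 78$ ($J{\left(l \right)} = 2 + 76 = 78$)
$h{\left(f,E \right)} = \frac{f}{E} - 10 \left(-7 + E\right) \left(-2 + f\right)$ ($h{\left(f,E \right)} = \frac{\left(f - 2\right) \left(E - 7\right)}{\frac{1}{-10}} + \frac{f}{E} = \frac{\left(-2 + f\right) \left(-7 + E\right)}{- \frac{1}{10}} + \frac{f}{E} = \left(-7 + E\right) \left(-2 + f\right) \left(-10\right) + \frac{f}{E} = - 10 \left(-7 + E\right) \left(-2 + f\right) + \frac{f}{E} = \frac{f}{E} - 10 \left(-7 + E\right) \left(-2 + f\right)$)
$\frac{J{\left(-16 \right)}}{d} + \frac{h{\left(210,23 \right)}}{23793} = \frac{78}{-35084} + \frac{-140 + 20 \cdot 23 + 70 \cdot 210 + \frac{210}{23} - 230 \cdot 210}{23793} = 78 \left(- \frac{1}{35084}\right) + \left(-140 + 460 + 14700 + 210 \cdot \frac{1}{23} - 48300\right) \frac{1}{23793} = - \frac{39}{17542} + \left(-140 + 460 + 14700 + \frac{210}{23} - 48300\right) \frac{1}{23793} = - \frac{39}{17542} - \frac{765230}{547239} = - \frac{1920715283}{1371380934}$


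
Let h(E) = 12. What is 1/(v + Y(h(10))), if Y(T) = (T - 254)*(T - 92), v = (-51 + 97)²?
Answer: 1/21476 ≈ 4.6564e-5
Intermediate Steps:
v = 2116 (v = 46² = 2116)
Y(T) = (-254 + T)*(-92 + T)
1/(v + Y(h(10))) = 1/(2116 + (23368 + 12² - 346*12)) = 1/(2116 + (23368 + 144 - 4152)) = 1/(2116 + 19360) = 1/21476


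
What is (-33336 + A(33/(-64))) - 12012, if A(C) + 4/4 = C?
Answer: -2902369/64 ≈ -45350.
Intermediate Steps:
A(C) = -1 + C
(-33336 + A(33/(-64))) - 12012 = (-33336 + (-1 + 33/(-64))) - 12012 = (-33336 + (-1 + 33*(-1/64))) - 12012 = (-33336 + (-1 - 33/64)) - 12012 = (-33336 - 97/64) - 12012 = -2133601/64 - 12012 = -2902369/64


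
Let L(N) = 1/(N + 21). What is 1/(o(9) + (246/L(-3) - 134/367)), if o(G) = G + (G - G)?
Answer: 367/1628245 ≈ 0.00022540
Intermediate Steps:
L(N) = 1/(21 + N)
o(G) = G (o(G) = G + 0 = G)
1/(o(9) + (246/L(-3) - 134/367)) = 1/(9 + (246/(1/(21 - 3)) - 134/367)) = 1/(9 + (246/(1/18) - 134*1/367)) = 1/(9 + (246/(1/18) - 134/367)) = 1/(9 + (246*18 - 134/367)) = 1/(9 + (4428 - 134/367)) = 1/(9 + 1624942/367) = 1/(1628245/367) = 367/1628245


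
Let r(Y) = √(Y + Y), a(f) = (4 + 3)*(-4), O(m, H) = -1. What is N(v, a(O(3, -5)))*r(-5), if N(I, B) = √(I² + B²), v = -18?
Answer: 2*I*√2770 ≈ 105.26*I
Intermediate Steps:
a(f) = -28 (a(f) = 7*(-4) = -28)
N(I, B) = √(B² + I²)
r(Y) = √2*√Y (r(Y) = √(2*Y) = √2*√Y)
N(v, a(O(3, -5)))*r(-5) = √((-28)² + (-18)²)*(√2*√(-5)) = √(784 + 324)*(√2*(I*√5)) = √1108*(I*√10) = (2*√277)*(I*√10) = 2*I*√2770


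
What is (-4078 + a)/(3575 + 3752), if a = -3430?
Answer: -7508/7327 ≈ -1.0247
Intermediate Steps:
(-4078 + a)/(3575 + 3752) = (-4078 - 3430)/(3575 + 3752) = -7508/7327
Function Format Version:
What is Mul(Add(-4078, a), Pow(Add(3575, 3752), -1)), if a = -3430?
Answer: Rational(-7508, 7327) ≈ -1.0247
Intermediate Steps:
Mul(Add(-4078, a), Pow(Add(3575, 3752), -1)) = Mul(Add(-4078, -3430), Pow(Add(3575, 3752), -1)) = Mul(-7508, Pow(7327, -1)) = Mul(-7508, Rational(1, 7327)) = Rational(-7508, 7327)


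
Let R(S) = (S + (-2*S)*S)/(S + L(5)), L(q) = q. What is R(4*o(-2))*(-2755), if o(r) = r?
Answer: -374680/3 ≈ -1.2489e+5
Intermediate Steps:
R(S) = (S - 2*S²)/(5 + S) (R(S) = (S + (-2*S)*S)/(S + 5) = (S - 2*S²)/(5 + S))
R(4*o(-2))*(-2755) = ((4*(-2))*(1 - 8*(-2))/(5 + 4*(-2)))*(-2755) = -8*(1 - 2*(-8))/(5 - 8)*(-2755) = -8*(1 + 16)/(-3)*(-2755) = -8*(-⅓)*17*(-2755) = (136/3)*(-2755) = -374680/3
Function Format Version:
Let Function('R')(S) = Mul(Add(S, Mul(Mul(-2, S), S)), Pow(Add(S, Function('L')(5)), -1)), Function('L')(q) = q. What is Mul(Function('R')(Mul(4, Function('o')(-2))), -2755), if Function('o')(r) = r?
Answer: Rational(-374680, 3) ≈ -1.2489e+5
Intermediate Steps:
Function('R')(S) = Mul(Pow(Add(5, S), -1), Add(S, Mul(-2, Pow(S, 2)))) (Function('R')(S) = Mul(Add(S, Mul(Mul(-2, S), S)), Pow(Add(S, 5), -1)) = Mul(Add(S, Mul(-2, Pow(S, 2))), Pow(Add(5, S), -1)) = Mul(Pow(Add(5, S), -1), Add(S, Mul(-2, Pow(S, 2)))))
Mul(Function('R')(Mul(4, Function('o')(-2))), -2755) = Mul(Mul(Mul(4, -2), Pow(Add(5, Mul(4, -2)), -1), Add(1, Mul(-2, Mul(4, -2)))), -2755) = Mul(Mul(-8, Pow(Add(5, -8), -1), Add(1, Mul(-2, -8))), -2755) = Mul(Mul(-8, Pow(-3, -1), Add(1, 16)), -2755) = Mul(Mul(-8, Rational(-1, 3), 17), -2755) = Mul(Rational(136, 3), -2755) = Rational(-374680, 3)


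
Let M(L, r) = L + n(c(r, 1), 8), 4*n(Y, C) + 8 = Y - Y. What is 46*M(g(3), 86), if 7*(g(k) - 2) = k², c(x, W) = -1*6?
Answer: 414/7 ≈ 59.143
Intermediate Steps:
c(x, W) = -6
n(Y, C) = -2 (n(Y, C) = -2 + (Y - Y)/4 = -2 + (¼)*0 = -2 + 0 = -2)
g(k) = 2 + k²/7
M(L, r) = -2 + L (M(L, r) = L - 2 = -2 + L)
46*M(g(3), 86) = 46*(-2 + (2 + (⅐)*3²)) = 46*(-2 + (2 + (⅐)*9)) = 46*(-2 + (2 + 9/7)) = 46*(-2 + 23/7) = 46*(9/7) = 414/7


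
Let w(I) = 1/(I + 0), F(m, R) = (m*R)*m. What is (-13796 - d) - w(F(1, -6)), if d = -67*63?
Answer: -57449/6 ≈ -9574.8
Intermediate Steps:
F(m, R) = R*m**2 (F(m, R) = (R*m)*m = R*m**2)
d = -4221
w(I) = 1/I
(-13796 - d) - w(F(1, -6)) = (-13796 - 1*(-4221)) - 1/((-6*1**2)) = (-13796 + 4221) - 1/((-6*1)) = -9575 - 1/(-6) = -9575 - 1*(-1/6) = -9575 + 1/6 = -57449/6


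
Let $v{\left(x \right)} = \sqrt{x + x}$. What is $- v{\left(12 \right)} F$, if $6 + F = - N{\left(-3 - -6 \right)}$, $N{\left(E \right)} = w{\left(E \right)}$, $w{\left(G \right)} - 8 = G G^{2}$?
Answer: $82 \sqrt{6} \approx 200.86$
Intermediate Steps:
$v{\left(x \right)} = \sqrt{2} \sqrt{x}$ ($v{\left(x \right)} = \sqrt{2 x} = \sqrt{2} \sqrt{x}$)
$w{\left(G \right)} = 8 + G^{3}$ ($w{\left(G \right)} = 8 + G G^{2} = 8 + G^{3}$)
$N{\left(E \right)} = 8 + E^{3}$
$F = -41$ ($F = -6 - \left(8 + \left(-3 - -6\right)^{3}\right) = -6 - \left(8 + \left(-3 + 6\right)^{3}\right) = -6 - \left(8 + 3^{3}\right) = -6 - \left(8 + 27\right) = -6 - 35 = -41$)
$- v{\left(12 \right)} F = - \sqrt{2} \sqrt{12} \left(-41\right) = - \sqrt{2} \cdot 2 \sqrt{3} \left(-41\right) = - 2 \sqrt{6} \left(-41\right) = 82 \sqrt{6}$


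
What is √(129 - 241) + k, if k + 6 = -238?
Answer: -244 + 4*I*√7 ≈ -244.0 + 10.583*I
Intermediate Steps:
k = -244 (k = -6 - 238 = -244)
√(129 - 241) + k = √(129 - 241) - 244 = √(-112) - 244 = 4*I*√7 - 244 = -244 + 4*I*√7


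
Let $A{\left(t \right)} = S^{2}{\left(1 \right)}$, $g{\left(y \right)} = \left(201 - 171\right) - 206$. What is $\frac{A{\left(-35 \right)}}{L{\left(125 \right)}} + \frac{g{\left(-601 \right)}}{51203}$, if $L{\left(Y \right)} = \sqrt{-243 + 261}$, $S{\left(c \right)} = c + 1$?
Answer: $- \frac{176}{51203} + \frac{2 \sqrt{2}}{3} \approx 0.93937$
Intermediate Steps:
$S{\left(c \right)} = 1 + c$
$g{\left(y \right)} = -176$ ($g{\left(y \right)} = 30 - 206 = -176$)
$A{\left(t \right)} = 4$ ($A{\left(t \right)} = \left(1 + 1\right)^{2} = 2^{2} = 4$)
$L{\left(Y \right)} = 3 \sqrt{2}$ ($L{\left(Y \right)} = \sqrt{18} = 3 \sqrt{2}$)
$\frac{A{\left(-35 \right)}}{L{\left(125 \right)}} + \frac{g{\left(-601 \right)}}{51203} = \frac{4}{3 \sqrt{2}} - \frac{176}{51203} = 4 \frac{\sqrt{2}}{6} - \frac{176}{51203} = \frac{2 \sqrt{2}}{3} - \frac{176}{51203} = - \frac{176}{51203} + \frac{2 \sqrt{2}}{3}$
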